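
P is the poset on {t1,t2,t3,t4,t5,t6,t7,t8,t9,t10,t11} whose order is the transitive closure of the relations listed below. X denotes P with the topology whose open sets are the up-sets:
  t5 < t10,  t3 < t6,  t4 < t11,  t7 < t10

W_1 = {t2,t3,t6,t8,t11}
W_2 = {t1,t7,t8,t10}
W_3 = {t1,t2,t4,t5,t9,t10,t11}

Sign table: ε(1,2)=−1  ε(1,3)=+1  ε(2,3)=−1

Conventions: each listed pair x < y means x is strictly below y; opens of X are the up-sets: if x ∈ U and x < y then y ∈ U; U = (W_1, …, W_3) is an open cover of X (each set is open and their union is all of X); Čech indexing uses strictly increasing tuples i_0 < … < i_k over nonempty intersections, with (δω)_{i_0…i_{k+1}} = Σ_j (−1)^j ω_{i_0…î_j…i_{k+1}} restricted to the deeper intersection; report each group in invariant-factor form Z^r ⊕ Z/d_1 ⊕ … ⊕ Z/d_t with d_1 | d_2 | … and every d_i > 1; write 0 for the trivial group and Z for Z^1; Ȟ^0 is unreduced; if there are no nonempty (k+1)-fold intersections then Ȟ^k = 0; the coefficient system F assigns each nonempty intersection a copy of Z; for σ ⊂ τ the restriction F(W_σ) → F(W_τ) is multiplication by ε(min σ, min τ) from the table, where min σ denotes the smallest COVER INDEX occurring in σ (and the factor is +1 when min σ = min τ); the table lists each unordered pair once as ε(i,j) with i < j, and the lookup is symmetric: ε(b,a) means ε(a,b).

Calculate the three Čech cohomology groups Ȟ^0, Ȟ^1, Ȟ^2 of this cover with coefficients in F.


nerve of the cover:
  W12={t8} W13={t2,t11} W23={t1,t10}
C dims 3,3; δ0: rk 2, SNF 1^2
Ȟ^0 = (3 − 2) − 0 = 1, so Ȟ^0 ≅ Z
Ȟ^1 = (3 − 0) − 2 = 1, so Ȟ^1 ≅ Z
Ȟ^2 = (0 − 0) − 0 = 0, so Ȟ^2 ≅ 0

Ȟ^0(U;F) ≅ Z; Ȟ^1(U;F) ≅ Z; Ȟ^2(U;F) ≅ 0


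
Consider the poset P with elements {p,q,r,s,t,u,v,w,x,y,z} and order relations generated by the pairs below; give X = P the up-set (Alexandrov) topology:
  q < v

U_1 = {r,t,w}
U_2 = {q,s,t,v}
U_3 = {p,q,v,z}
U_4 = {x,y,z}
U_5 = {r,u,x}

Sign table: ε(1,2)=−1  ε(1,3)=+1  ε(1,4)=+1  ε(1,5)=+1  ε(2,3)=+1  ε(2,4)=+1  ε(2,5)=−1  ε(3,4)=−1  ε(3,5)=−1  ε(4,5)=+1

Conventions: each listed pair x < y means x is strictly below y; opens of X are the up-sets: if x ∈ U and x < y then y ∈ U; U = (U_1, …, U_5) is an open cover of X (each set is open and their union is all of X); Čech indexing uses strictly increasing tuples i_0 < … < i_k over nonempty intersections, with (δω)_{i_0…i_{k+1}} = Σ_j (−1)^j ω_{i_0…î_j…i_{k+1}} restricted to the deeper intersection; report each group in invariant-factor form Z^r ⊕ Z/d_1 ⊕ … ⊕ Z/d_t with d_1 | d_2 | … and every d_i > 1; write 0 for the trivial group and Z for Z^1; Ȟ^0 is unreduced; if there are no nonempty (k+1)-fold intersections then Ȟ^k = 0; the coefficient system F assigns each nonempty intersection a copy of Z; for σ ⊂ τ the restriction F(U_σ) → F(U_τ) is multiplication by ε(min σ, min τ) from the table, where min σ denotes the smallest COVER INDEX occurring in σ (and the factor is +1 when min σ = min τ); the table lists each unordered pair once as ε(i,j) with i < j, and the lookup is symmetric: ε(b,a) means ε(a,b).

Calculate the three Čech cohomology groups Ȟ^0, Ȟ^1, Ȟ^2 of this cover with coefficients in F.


Ȟ^0 = Z,  Ȟ^1 = Z,  Ȟ^2 = 0

nerve simplices:
  U12={t} U15={r} U23={q,v} U34={z} U45={x}
C dims 5,5; δ0: rk 4, SNF 1^4
degree 0: 5−4−0 = 1 → Ȟ^0 ≅ Z
degree 1: 5−0−4 = 1 → Ȟ^1 ≅ Z
degree 2: 0−0−0 = 0 → Ȟ^2 ≅ 0


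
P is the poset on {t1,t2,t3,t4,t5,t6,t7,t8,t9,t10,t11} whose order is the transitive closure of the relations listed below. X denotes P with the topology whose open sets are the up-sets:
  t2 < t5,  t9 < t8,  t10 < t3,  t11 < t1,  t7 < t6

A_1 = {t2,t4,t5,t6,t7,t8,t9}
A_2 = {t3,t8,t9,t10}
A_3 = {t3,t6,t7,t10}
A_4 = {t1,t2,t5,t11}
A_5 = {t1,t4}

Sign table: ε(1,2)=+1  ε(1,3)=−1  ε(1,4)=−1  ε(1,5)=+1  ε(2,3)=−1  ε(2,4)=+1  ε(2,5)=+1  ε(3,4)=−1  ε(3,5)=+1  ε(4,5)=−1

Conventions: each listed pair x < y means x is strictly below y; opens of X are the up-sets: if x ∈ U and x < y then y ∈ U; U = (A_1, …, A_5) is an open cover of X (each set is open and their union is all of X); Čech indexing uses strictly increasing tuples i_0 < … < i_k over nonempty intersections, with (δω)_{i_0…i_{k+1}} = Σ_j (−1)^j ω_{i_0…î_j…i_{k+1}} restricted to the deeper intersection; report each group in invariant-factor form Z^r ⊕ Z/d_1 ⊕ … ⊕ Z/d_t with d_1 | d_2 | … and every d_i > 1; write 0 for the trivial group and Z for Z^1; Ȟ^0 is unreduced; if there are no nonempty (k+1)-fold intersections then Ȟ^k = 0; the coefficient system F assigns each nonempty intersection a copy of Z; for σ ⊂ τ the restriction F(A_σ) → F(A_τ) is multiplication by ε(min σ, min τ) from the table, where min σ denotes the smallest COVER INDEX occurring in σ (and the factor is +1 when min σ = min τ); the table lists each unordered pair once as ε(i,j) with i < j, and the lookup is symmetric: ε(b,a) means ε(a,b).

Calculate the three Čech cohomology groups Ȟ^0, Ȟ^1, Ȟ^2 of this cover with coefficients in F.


Ȟ^0 ≅ Z; Ȟ^1 ≅ Z^2; Ȟ^2 ≅ 0

nonempty intersections:
  A12={t8,t9} A13={t6,t7} A14={t2,t5} A15={t4} A23={t3,t10} A45={t1}
C dims 5,6; δ0: rk 4, SNF 1^4
Ȟ^0: (5−4)−0=1 ⇒ Z
Ȟ^1: (6−0)−4=2 ⇒ Z^2
Ȟ^2: (0−0)−0=0 ⇒ 0


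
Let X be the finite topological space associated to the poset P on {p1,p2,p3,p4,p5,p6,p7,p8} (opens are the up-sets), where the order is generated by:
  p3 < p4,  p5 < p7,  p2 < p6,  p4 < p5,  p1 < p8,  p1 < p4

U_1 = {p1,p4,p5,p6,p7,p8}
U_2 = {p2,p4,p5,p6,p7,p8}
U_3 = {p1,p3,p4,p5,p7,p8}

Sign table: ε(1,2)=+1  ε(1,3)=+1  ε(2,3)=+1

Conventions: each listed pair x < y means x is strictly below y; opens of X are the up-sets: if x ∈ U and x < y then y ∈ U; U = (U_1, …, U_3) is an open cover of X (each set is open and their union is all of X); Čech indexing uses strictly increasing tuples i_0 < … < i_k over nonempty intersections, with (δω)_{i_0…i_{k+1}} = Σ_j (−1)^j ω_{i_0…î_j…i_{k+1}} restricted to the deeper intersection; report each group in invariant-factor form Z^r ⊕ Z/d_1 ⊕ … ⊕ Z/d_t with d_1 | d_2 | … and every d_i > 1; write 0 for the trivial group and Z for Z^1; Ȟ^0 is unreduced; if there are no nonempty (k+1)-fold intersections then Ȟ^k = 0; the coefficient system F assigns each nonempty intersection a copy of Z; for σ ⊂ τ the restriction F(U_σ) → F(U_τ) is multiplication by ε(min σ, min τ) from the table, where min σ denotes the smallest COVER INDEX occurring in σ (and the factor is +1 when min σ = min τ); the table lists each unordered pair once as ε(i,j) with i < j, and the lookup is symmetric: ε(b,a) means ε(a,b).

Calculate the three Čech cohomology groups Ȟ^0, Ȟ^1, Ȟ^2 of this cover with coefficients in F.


nonempty overlaps:
  U12={p4,p5,p6,p7,p8} U13={p1,p4,p5,p7,p8} U23={p4,p5,p7,p8}
  U123={p4,p5,p7,p8}
C dims 3,3,1; δ0: rk 2, SNF 1^2; δ1: rk 1, SNF 1^1
degree 0: 3−2−0 = 1 → Ȟ^0 ≅ Z
degree 1: 3−1−2 = 0 → Ȟ^1 ≅ 0
degree 2: 1−0−1 = 0 → Ȟ^2 ≅ 0

Ȟ^0 ≅ Z,  Ȟ^1 ≅ 0,  Ȟ^2 ≅ 0


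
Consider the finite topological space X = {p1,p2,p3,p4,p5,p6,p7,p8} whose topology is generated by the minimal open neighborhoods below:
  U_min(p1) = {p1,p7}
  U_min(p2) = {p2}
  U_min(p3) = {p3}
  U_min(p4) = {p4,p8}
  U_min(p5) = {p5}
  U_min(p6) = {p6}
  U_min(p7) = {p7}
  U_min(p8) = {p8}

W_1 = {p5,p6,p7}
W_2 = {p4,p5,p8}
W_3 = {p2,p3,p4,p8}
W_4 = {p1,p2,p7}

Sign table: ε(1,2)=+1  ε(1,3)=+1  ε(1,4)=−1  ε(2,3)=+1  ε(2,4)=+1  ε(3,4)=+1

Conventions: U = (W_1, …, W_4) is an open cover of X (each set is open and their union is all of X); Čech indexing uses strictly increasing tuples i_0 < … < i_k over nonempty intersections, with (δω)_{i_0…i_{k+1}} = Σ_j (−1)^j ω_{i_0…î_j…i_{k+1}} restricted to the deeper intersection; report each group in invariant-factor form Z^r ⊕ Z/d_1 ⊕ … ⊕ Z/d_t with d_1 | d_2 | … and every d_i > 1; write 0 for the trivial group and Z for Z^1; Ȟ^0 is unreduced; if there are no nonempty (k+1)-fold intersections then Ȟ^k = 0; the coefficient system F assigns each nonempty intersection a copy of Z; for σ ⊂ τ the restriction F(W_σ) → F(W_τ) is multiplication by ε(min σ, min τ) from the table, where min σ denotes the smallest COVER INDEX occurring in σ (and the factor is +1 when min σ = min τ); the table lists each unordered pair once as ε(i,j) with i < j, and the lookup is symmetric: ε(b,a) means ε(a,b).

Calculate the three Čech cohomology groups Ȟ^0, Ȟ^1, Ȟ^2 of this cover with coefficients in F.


nonempty overlaps:
  W12={p5} W14={p7} W23={p4,p8} W34={p2}
C dims 4,4; δ0: rk 4, SNF 1^3·2
degree 0: 4−4−0 = 0 → Ȟ^0 ≅ 0
degree 1: 4−0−4 = 0 plus torsion [2] → Ȟ^1 ≅ Z/2
degree 2: 0−0−0 = 0 → Ȟ^2 ≅ 0

Ȟ^0 ≅ 0, Ȟ^1 ≅ Z/2, Ȟ^2 ≅ 0


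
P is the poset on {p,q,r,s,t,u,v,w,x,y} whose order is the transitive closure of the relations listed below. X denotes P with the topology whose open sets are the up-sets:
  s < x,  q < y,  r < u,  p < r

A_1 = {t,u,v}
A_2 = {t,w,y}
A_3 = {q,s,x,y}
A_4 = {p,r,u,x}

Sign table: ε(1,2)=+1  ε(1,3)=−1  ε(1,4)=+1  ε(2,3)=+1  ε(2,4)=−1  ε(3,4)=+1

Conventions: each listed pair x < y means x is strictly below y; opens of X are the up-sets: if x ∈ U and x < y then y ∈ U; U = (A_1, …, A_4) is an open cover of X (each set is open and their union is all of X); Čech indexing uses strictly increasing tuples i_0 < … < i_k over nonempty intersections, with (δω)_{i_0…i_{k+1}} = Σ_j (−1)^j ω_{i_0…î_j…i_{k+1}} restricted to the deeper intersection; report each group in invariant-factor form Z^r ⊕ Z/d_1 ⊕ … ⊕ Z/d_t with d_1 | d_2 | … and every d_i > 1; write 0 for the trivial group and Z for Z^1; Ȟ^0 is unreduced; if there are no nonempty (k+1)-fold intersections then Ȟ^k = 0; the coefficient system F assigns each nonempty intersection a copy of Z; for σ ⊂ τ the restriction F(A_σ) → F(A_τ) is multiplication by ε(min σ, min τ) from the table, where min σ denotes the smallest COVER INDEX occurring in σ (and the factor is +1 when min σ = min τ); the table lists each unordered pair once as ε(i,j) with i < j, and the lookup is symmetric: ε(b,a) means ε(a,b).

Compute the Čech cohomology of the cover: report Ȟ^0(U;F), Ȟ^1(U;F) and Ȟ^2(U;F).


Ȟ^0 ≅ Z,  Ȟ^1 ≅ Z,  Ȟ^2 ≅ 0

nonempty intersections:
  A12={t} A14={u} A23={y} A34={x}
C dims 4,4; δ0: rk 3, SNF 1^3
Ȟ^0: (4−3)−0=1 ⇒ Z
Ȟ^1: (4−0)−3=1 ⇒ Z
Ȟ^2: (0−0)−0=0 ⇒ 0


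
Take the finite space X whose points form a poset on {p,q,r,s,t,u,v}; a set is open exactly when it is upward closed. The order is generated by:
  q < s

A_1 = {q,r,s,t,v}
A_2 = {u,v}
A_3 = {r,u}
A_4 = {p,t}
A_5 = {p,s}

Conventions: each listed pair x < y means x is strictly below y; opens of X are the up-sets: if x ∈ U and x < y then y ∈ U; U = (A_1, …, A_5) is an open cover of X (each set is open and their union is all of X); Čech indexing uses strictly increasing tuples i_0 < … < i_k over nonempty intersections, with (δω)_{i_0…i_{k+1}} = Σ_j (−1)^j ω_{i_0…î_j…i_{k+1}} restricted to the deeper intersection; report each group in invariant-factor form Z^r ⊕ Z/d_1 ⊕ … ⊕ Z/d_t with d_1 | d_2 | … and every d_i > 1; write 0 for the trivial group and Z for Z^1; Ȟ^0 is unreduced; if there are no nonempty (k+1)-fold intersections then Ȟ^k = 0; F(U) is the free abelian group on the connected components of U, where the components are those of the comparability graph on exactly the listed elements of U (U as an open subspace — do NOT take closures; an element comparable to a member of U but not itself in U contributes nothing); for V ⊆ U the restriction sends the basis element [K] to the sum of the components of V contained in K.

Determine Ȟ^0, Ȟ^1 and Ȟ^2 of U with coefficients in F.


Ȟ^0 ≅ Z^6; Ȟ^1 ≅ 0; Ȟ^2 ≅ 0

nonempty overlaps:
  A12={v} A13={r} A14={t} A15={s} A23={u} A45={p}
components per intersection:
  A1: {q,s} {r} {t} {v}
  A2: {u} {v}
  A3: {r} {u}
  A4: {p} {t}
  A5: {p} {s}
  A12: {v}
  A13: {r}
  A14: {t}
  A15: {s}
  A23: {u}
  A45: {p}
C dims 12,6; δ0: rk 6, SNF 1^6
degree 0: 12−6−0 = 6 → Ȟ^0 ≅ Z^6
degree 1: 6−0−6 = 0 → Ȟ^1 ≅ 0
degree 2: 0−0−0 = 0 → Ȟ^2 ≅ 0


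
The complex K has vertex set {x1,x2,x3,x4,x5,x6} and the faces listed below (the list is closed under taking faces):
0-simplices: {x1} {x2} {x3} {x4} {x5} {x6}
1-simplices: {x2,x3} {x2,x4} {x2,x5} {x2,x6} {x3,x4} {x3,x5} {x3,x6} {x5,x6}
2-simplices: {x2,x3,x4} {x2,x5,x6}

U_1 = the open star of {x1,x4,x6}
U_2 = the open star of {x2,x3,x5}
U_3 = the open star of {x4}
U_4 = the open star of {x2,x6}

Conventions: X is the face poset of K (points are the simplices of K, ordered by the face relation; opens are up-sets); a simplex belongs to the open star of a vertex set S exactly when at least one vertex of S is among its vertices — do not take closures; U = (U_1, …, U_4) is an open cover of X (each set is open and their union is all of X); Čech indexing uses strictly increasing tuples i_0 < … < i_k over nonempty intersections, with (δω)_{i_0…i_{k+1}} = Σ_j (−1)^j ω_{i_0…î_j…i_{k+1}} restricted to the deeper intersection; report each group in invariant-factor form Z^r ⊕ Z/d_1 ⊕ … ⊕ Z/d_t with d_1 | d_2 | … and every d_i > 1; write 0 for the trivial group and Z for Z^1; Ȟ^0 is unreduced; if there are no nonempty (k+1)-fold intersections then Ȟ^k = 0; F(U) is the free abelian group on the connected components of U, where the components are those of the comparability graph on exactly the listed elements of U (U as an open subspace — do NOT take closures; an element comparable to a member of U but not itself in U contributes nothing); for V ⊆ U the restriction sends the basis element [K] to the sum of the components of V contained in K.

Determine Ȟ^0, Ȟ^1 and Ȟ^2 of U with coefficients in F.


nerve of the cover:
  U1={{x1},{x4},{x6},{x2,x4},{x2,x6},{x3,x4},{x3,x6},{x5,x6},{x2,x3,x4},{x2,x5,x6}} U2={{x2},{x3},{x5},{x2,x3},{x2,x4},{x2,x5},{x2,x6},{x3,x4},{x3,x5},{x3,x6},{x5,x6},{x2,x3,x4},{x2,x5,x6}} U3={{x4},{x2,x4},{x3,x4},{x2,x3,x4}} U4={{x2},{x6},{x2,x3},{x2,x4},{x2,x5},{x2,x6},{x3,x6},{x5,x6},{x2,x3,x4},{x2,x5,x6}}
  U12={{x2,x4},{x2,x6},{x3,x4},{x3,x6},{x5,x6},{x2,x3,x4},{x2,x5,x6}} U13={{x4},{x2,x4},{x3,x4},{x2,x3,x4}} U14={{x6},{x2,x4},{x2,x6},{x3,x6},{x5,x6},{x2,x3,x4},{x2,x5,x6}} U23={{x2,x4},{x3,x4},{x2,x3,x4}} U24={{x2},{x2,x3},{x2,x4},{x2,x5},{x2,x6},{x3,x6},{x5,x6},{x2,x3,x4},{x2,x5,x6}} U34={{x2,x4},{x2,x3,x4}}
  U123={{x2,x4},{x3,x4},{x2,x3,x4}} U124={{x2,x4},{x2,x6},{x3,x6},{x5,x6},{x2,x3,x4},{x2,x5,x6}} U134={{x2,x4},{x2,x3,x4}} U234={{x2,x4},{x2,x3,x4}}
  U1234={{x2,x4},{x2,x3,x4}}
components per intersection:
  U1: {{x1}} {{x4},{x2,x4},{x3,x4},{x2,x3,x4}} {{x6},{x2,x6},{x3,x6},{x5,x6},{x2,x5,x6}}
  U2: {{x2},{x3},{x5},{x2,x3},{x2,x4},{x2,x5},{x2,x6},{x3,x4},{x3,x5},{x3,x6},{x5,x6},{x2,x3,x4},{x2,x5,x6}}
  U3: {{x4},{x2,x4},{x3,x4},{x2,x3,x4}}
  U4: {{x2},{x6},{x2,x3},{x2,x4},{x2,x5},{x2,x6},{x3,x6},{x5,x6},{x2,x3,x4},{x2,x5,x6}}
  U12: {{x2,x4},{x3,x4},{x2,x3,x4}} {{x2,x6},{x5,x6},{x2,x5,x6}} {{x3,x6}}
  U13: {{x4},{x2,x4},{x3,x4},{x2,x3,x4}}
  U14: {{x6},{x2,x6},{x3,x6},{x5,x6},{x2,x5,x6}} {{x2,x4},{x2,x3,x4}}
  U23: {{x2,x4},{x3,x4},{x2,x3,x4}}
  U24: {{x2},{x2,x3},{x2,x4},{x2,x5},{x2,x6},{x5,x6},{x2,x3,x4},{x2,x5,x6}} {{x3,x6}}
  U34: {{x2,x4},{x2,x3,x4}}
  U123: {{x2,x4},{x3,x4},{x2,x3,x4}}
  U124: {{x2,x4},{x2,x3,x4}} {{x2,x6},{x5,x6},{x2,x5,x6}} {{x3,x6}}
  U134: {{x2,x4},{x2,x3,x4}}
  U234: {{x2,x4},{x2,x3,x4}}
  U1234: {{x2,x4},{x2,x3,x4}}
C dims 6,10,6,1; δ0: rk 4, SNF 1^4; δ1: rk 5, SNF 1^5; δ2: rk 1, SNF 1^1
Ȟ^0 = (6 − 4) − 0 = 2, so Ȟ^0 ≅ Z^2
Ȟ^1 = (10 − 5) − 4 = 1, so Ȟ^1 ≅ Z
Ȟ^2 = (6 − 1) − 5 = 0, so Ȟ^2 ≅ 0

Ȟ^0 ≅ Z^2,  Ȟ^1 ≅ Z,  Ȟ^2 ≅ 0


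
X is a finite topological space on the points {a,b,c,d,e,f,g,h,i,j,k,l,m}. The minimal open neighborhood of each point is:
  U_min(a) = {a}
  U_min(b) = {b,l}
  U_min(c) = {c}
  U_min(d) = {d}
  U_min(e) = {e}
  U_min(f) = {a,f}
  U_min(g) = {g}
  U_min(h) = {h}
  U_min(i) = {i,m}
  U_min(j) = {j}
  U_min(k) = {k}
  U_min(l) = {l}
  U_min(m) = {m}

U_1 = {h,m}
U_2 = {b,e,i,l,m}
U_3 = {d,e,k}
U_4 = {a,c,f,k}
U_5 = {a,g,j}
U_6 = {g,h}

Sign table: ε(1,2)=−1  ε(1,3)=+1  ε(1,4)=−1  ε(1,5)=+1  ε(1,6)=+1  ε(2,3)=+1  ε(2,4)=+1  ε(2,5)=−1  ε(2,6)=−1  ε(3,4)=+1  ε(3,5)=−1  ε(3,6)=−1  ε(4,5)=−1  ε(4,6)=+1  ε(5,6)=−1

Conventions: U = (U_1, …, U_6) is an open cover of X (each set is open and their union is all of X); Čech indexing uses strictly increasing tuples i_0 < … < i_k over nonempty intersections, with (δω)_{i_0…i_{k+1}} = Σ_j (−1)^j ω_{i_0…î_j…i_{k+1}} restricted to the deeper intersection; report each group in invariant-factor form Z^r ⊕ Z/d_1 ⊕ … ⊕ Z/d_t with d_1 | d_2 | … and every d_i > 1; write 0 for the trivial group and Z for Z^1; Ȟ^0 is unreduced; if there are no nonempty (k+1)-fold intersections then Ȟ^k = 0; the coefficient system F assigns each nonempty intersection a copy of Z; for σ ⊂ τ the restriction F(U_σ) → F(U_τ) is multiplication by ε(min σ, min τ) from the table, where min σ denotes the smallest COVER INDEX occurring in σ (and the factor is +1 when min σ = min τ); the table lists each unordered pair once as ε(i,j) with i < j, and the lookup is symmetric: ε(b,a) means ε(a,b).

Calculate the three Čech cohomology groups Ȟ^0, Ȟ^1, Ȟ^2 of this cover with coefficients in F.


Ȟ^0 = 0, Ȟ^1 = Z/2 and Ȟ^2 = 0

nonempty intersections:
  U12={m} U16={h} U23={e} U34={k} U45={a} U56={g}
C dims 6,6; δ0: rk 6, SNF 1^5·2
Ȟ^0: (6−6)−0=0 ⇒ 0
Ȟ^1: (6−0)−6=0 plus torsion [2] ⇒ Z/2
Ȟ^2: (0−0)−0=0 ⇒ 0


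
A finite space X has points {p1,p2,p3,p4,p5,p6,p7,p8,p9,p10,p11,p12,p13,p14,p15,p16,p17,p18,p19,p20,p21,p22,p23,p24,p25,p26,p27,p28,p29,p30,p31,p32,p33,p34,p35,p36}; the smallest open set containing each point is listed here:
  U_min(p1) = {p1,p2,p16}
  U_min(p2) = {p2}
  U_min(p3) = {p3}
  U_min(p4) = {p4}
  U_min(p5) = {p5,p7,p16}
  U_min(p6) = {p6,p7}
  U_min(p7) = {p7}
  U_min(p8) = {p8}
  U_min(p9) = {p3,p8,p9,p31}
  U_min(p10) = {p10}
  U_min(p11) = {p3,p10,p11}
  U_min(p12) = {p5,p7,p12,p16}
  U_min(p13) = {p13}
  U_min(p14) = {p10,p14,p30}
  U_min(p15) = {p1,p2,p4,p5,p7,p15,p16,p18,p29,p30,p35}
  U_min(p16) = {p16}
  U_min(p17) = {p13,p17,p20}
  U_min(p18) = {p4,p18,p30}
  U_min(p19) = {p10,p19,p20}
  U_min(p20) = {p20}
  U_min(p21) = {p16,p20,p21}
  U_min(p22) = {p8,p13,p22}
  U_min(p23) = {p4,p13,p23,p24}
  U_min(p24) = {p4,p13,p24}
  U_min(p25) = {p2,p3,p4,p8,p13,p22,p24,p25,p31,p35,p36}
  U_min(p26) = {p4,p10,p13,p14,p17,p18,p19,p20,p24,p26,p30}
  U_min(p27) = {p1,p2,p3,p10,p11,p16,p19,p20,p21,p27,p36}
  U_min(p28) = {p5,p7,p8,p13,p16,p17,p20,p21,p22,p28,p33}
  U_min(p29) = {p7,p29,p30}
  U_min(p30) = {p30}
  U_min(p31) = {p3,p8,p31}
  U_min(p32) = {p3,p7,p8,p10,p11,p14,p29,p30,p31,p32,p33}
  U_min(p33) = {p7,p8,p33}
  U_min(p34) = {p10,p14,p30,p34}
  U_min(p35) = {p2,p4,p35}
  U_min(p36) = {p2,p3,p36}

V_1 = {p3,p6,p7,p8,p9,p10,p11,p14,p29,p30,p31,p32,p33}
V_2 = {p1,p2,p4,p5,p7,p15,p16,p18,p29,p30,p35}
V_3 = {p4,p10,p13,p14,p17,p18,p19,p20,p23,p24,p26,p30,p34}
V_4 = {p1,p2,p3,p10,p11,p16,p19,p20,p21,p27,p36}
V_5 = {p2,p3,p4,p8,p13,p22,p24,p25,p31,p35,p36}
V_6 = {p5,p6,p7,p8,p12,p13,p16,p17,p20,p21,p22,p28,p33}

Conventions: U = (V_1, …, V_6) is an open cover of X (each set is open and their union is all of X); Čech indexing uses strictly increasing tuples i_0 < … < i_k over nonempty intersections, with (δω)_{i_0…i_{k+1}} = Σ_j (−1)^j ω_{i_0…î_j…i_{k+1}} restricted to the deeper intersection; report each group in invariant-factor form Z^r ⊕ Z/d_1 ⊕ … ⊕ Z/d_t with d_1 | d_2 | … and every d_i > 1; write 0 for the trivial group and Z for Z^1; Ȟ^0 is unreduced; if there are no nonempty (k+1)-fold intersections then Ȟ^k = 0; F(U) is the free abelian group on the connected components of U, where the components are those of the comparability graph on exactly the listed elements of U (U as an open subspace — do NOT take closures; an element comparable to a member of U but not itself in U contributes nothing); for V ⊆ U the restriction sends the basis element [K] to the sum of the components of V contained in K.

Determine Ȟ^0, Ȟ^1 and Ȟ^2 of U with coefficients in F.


nerve of the cover:
  V12={p7,p29,p30} V13={p10,p14,p30} V14={p3,p10,p11} V15={p3,p8,p31} V16={p6,p7,p8,p33} V23={p4,p18,p30} V24={p1,p2,p16} V25={p2,p4,p35} V26={p5,p7,p16} V34={p10,p19,p20} V35={p4,p13,p24} V36={p13,p17,p20} V45={p2,p3,p36} V46={p16,p20,p21} V56={p8,p13,p22}
  V123={p30} V126={p7} V134={p10} V145={p3} V156={p8} V235={p4} V245={p2} V246={p16} V346={p20} V356={p13}
components per intersection:
  V1: {p3,p6,p7,p8,p9,p10,p11,p14,p29,p30,p31,p32,p33}
  V2: {p1,p2,p4,p5,p7,p15,p16,p18,p29,p30,p35}
  V3: {p4,p10,p13,p14,p17,p18,p19,p20,p23,p24,p26,p30,p34}
  V4: {p1,p2,p3,p10,p11,p16,p19,p20,p21,p27,p36}
  V5: {p2,p3,p4,p8,p13,p22,p24,p25,p31,p35,p36}
  V6: {p5,p6,p7,p8,p12,p13,p16,p17,p20,p21,p22,p28,p33}
  V12: {p7,p29,p30}
  V13: {p10,p14,p30}
  V14: {p3,p10,p11}
  V15: {p3,p8,p31}
  V16: {p6,p7,p8,p33}
  V23: {p4,p18,p30}
  V24: {p1,p2,p16}
  V25: {p2,p4,p35}
  V26: {p5,p7,p16}
  V34: {p10,p19,p20}
  V35: {p4,p13,p24}
  V36: {p13,p17,p20}
  V45: {p2,p3,p36}
  V46: {p16,p20,p21}
  V56: {p8,p13,p22}
  V123: {p30}
  V126: {p7}
  V134: {p10}
  V145: {p3}
  V156: {p8}
  V235: {p4}
  V245: {p2}
  V246: {p16}
  V346: {p20}
  V356: {p13}
C dims 6,15,10; δ0: rk 5, SNF 1^5; δ1: rk 10, SNF 1^9·2
Ȟ^0 = (6 − 5) − 0 = 1, so Ȟ^0 ≅ Z
Ȟ^1 = (15 − 10) − 5 = 0, so Ȟ^1 ≅ 0
Ȟ^2 = (10 − 0) − 10 = 0 plus torsion [2], so Ȟ^2 ≅ Z/2

Ȟ^0(U;F) ≅ Z,  Ȟ^1(U;F) ≅ 0,  Ȟ^2(U;F) ≅ Z/2


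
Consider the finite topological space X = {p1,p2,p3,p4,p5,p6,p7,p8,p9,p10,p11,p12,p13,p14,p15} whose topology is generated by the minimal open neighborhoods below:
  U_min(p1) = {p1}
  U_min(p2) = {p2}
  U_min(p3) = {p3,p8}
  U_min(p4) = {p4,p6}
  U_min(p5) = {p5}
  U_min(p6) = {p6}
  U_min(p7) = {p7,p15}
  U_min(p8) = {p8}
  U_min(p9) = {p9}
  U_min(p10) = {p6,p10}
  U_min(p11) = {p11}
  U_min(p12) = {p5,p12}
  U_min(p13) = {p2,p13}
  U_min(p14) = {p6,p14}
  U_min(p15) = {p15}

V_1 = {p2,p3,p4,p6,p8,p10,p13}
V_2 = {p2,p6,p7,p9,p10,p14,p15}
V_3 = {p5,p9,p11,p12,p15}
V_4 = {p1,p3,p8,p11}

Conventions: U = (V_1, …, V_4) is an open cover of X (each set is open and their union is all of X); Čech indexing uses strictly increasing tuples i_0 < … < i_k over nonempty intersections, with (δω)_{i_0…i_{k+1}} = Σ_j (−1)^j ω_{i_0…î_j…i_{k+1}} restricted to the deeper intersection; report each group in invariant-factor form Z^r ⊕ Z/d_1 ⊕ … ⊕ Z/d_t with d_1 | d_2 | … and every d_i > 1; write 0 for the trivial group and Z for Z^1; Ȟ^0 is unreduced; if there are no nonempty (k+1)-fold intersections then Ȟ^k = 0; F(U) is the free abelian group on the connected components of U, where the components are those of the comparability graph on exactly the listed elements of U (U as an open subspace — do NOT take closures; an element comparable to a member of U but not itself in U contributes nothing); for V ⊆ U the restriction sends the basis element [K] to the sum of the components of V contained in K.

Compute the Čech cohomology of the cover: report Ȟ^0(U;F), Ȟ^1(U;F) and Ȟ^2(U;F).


Ȟ^0 = Z^8, Ȟ^1 = 0, Ȟ^2 = 0

intersection data:
  V12={p2,p6,p10} V14={p3,p8} V23={p9,p15} V34={p11}
components per intersection:
  V1: {p2,p13} {p3,p8} {p4,p6,p10}
  V2: {p2} {p6,p10,p14} {p7,p15} {p9}
  V3: {p5,p12} {p9} {p11} {p15}
  V4: {p1} {p3,p8} {p11}
  V12: {p2} {p6,p10}
  V14: {p3,p8}
  V23: {p9} {p15}
  V34: {p11}
C dims 14,6; δ0: rk 6, SNF 1^6
Ȟ^0 = (14 − 6) − 0 = 8, so Ȟ^0 ≅ Z^8
Ȟ^1 = (6 − 0) − 6 = 0, so Ȟ^1 ≅ 0
Ȟ^2 = (0 − 0) − 0 = 0, so Ȟ^2 ≅ 0


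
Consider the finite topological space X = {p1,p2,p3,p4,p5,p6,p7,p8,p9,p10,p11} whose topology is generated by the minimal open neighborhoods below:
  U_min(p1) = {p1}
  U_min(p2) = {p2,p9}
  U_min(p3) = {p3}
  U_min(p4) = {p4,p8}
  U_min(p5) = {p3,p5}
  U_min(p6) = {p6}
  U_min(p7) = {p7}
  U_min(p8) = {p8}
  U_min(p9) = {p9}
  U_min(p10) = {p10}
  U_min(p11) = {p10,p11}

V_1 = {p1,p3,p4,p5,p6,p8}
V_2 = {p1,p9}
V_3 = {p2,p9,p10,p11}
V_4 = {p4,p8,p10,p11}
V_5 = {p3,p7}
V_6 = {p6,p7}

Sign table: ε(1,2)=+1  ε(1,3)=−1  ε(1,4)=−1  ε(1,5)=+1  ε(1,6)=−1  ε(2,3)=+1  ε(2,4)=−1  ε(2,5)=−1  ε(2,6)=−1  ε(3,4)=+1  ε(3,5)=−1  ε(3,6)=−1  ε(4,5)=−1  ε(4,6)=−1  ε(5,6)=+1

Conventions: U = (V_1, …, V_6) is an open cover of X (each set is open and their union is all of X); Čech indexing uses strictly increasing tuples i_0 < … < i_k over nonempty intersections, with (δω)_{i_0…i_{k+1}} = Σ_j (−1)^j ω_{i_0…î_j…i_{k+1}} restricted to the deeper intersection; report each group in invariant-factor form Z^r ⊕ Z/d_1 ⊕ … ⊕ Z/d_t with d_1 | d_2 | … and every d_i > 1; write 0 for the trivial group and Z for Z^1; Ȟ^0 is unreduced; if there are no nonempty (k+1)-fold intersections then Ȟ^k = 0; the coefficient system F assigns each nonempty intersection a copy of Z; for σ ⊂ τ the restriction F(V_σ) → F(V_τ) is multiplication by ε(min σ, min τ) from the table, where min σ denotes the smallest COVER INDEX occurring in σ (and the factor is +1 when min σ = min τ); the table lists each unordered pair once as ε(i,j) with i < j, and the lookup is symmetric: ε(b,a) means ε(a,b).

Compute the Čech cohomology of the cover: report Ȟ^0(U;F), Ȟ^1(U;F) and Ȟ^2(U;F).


nerve of the cover:
  V12={p1} V14={p4,p8} V15={p3} V16={p6} V23={p9} V34={p10,p11} V56={p7}
C dims 6,7; δ0: rk 6, SNF 1^5·2
Ȟ^0 = (6 − 6) − 0 = 0, so Ȟ^0 ≅ 0
Ȟ^1 = (7 − 0) − 6 = 1 plus torsion [2], so Ȟ^1 ≅ Z ⊕ Z/2
Ȟ^2 = (0 − 0) − 0 = 0, so Ȟ^2 ≅ 0

Ȟ^0(U;F) ≅ 0, Ȟ^1(U;F) ≅ Z ⊕ Z/2, Ȟ^2(U;F) ≅ 0


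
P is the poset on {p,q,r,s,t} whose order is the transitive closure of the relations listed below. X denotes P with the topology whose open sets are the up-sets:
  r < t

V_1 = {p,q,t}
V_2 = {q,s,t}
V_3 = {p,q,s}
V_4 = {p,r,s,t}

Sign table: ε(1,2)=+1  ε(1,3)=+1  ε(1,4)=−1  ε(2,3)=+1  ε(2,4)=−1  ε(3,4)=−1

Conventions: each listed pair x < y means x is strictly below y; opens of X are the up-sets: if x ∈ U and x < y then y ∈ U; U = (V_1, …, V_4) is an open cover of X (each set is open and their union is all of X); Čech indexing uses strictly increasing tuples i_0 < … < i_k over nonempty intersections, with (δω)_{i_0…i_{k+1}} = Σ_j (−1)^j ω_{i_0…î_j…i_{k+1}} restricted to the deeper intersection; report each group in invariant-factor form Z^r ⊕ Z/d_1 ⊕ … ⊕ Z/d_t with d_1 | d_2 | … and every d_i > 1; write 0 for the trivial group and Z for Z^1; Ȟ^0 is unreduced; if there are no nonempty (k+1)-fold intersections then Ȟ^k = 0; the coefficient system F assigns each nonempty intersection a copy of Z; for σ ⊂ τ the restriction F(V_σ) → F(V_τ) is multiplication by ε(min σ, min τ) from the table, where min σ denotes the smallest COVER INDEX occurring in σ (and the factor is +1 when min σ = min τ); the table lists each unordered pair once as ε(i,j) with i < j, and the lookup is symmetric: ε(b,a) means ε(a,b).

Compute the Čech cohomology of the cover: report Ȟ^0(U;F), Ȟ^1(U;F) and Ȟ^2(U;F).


Ȟ^0(U;F) ≅ Z, Ȟ^1(U;F) ≅ 0, Ȟ^2(U;F) ≅ Z

nonempty overlaps:
  V12={q,t} V13={p,q} V14={p,t} V23={q,s} V24={s,t} V34={p,s}
  V123={q} V124={t} V134={p} V234={s}
C dims 4,6,4; δ0: rk 3, SNF 1^3; δ1: rk 3, SNF 1^3
degree 0: 4−3−0 = 1 → Ȟ^0 ≅ Z
degree 1: 6−3−3 = 0 → Ȟ^1 ≅ 0
degree 2: 4−0−3 = 1 → Ȟ^2 ≅ Z


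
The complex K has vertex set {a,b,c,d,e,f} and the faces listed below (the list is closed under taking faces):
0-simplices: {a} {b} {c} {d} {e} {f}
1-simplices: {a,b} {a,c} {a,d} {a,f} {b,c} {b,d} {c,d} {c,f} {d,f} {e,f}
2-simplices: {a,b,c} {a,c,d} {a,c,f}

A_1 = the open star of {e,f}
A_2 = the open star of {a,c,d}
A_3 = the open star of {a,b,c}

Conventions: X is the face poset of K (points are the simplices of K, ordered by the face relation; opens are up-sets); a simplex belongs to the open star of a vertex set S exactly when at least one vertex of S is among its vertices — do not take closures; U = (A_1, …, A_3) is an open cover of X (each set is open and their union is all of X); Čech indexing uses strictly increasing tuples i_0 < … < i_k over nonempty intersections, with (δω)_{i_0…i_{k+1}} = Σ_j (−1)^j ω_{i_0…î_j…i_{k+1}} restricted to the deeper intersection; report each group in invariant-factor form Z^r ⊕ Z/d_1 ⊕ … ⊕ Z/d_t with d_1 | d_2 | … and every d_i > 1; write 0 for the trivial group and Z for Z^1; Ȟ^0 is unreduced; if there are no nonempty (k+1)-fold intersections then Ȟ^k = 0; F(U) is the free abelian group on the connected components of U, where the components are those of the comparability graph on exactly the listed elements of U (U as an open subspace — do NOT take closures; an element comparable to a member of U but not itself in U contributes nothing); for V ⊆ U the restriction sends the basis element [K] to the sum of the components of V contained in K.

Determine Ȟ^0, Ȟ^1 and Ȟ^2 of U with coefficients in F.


Ȟ^0(U;F) ≅ Z,  Ȟ^1(U;F) ≅ Z^2,  Ȟ^2(U;F) ≅ 0

nonempty overlaps:
  A1={{e},{f},{a,f},{c,f},{d,f},{e,f},{a,c,f}} A2={{a},{c},{d},{a,b},{a,c},{a,d},{a,f},{b,c},{b,d},{c,d},{c,f},{d,f},{a,b,c},{a,c,d},{a,c,f}} A3={{a},{b},{c},{a,b},{a,c},{a,d},{a,f},{b,c},{b,d},{c,d},{c,f},{a,b,c},{a,c,d},{a,c,f}}
  A12={{a,f},{c,f},{d,f},{a,c,f}} A13={{a,f},{c,f},{a,c,f}} A23={{a},{c},{a,b},{a,c},{a,d},{a,f},{b,c},{b,d},{c,d},{c,f},{a,b,c},{a,c,d},{a,c,f}}
  A123={{a,f},{c,f},{a,c,f}}
components per intersection:
  A1: {{e},{f},{a,f},{c,f},{d,f},{e,f},{a,c,f}}
  A2: {{a},{c},{d},{a,b},{a,c},{a,d},{a,f},{b,c},{b,d},{c,d},{c,f},{d,f},{a,b,c},{a,c,d},{a,c,f}}
  A3: {{a},{b},{c},{a,b},{a,c},{a,d},{a,f},{b,c},{b,d},{c,d},{c,f},{a,b,c},{a,c,d},{a,c,f}}
  A12: {{a,f},{c,f},{a,c,f}} {{d,f}}
  A13: {{a,f},{c,f},{a,c,f}}
  A23: {{a},{c},{a,b},{a,c},{a,d},{a,f},{b,c},{c,d},{c,f},{a,b,c},{a,c,d},{a,c,f}} {{b,d}}
  A123: {{a,f},{c,f},{a,c,f}}
C dims 3,5,1; δ0: rk 2, SNF 1^2; δ1: rk 1, SNF 1^1
degree 0: 3−2−0 = 1 → Ȟ^0 ≅ Z
degree 1: 5−1−2 = 2 → Ȟ^1 ≅ Z^2
degree 2: 1−0−1 = 0 → Ȟ^2 ≅ 0


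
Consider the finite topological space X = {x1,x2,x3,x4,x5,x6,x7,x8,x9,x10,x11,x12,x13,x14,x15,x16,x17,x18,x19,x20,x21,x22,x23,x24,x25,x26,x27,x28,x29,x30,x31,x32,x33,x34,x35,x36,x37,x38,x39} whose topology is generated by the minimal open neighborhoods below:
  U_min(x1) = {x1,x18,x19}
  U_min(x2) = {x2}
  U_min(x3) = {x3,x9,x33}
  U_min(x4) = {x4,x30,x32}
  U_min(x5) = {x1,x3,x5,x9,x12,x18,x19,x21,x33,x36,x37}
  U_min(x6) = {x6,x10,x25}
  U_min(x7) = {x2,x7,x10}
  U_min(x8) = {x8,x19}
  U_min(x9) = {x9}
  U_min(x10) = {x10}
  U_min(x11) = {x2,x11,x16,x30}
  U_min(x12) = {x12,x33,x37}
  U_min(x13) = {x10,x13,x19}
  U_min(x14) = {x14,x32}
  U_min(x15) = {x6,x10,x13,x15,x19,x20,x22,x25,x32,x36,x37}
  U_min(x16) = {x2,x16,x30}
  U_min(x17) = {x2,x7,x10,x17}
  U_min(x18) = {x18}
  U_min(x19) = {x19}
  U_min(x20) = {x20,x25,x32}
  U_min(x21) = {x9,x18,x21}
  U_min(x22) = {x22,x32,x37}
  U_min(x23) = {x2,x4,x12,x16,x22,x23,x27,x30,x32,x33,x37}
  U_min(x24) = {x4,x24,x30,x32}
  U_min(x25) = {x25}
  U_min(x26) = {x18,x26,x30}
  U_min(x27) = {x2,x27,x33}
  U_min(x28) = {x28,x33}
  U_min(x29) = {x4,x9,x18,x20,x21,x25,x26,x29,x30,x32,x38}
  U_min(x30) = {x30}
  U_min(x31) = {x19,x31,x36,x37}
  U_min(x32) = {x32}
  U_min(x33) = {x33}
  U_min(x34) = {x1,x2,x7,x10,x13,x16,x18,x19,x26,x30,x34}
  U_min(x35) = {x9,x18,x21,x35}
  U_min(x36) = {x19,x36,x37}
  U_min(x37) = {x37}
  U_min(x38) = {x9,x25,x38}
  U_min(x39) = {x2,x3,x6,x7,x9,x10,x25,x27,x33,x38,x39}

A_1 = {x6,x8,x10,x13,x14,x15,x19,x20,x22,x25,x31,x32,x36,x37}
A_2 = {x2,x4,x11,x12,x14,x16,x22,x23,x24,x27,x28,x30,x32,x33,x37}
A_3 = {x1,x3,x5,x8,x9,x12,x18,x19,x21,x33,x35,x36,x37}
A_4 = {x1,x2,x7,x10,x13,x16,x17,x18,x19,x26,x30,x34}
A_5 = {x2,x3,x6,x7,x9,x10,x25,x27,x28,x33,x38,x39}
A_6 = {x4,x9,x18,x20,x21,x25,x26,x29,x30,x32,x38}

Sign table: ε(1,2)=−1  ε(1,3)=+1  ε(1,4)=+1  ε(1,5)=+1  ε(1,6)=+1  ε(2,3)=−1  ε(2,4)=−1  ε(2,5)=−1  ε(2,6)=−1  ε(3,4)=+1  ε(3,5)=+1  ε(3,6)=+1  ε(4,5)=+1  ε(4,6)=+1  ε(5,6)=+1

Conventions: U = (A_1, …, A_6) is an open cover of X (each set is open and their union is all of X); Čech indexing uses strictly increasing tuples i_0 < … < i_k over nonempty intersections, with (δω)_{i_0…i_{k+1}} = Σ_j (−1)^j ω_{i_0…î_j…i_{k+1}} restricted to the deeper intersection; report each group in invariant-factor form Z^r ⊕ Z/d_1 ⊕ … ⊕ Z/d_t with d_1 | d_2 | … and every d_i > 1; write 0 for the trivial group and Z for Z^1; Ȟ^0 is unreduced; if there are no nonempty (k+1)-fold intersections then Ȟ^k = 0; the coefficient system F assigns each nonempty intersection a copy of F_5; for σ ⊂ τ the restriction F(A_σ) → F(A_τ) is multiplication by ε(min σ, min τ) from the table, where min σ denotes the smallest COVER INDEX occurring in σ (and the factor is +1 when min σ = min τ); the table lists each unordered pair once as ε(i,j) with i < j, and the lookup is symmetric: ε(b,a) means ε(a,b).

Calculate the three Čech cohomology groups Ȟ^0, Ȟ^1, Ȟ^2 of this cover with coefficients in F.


nonempty intersections:
  A12={x14,x22,x32,x37} A13={x8,x19,x36,x37} A14={x10,x13,x19} A15={x6,x10,x25} A16={x20,x25,x32} A23={x12,x33,x37} A24={x2,x16,x30} A25={x2,x27,x28,x33} A26={x4,x30,x32} A34={x1,x18,x19} A35={x3,x9,x33} A36={x9,x18,x21} A45={x2,x7,x10} A46={x18,x26,x30} A56={x9,x25,x38}
  A123={x37} A126={x32} A134={x19} A145={x10} A156={x25} A235={x33} A245={x2} A246={x30} A346={x18} A356={x9}
C dims 6,15,10; δ0: rk_F5 5; δ1: rk_F5 10
Ȟ^0: (6−5)−0=1 ⇒ Z/5
Ȟ^1: (15−10)−5=0 ⇒ 0
Ȟ^2: (10−0)−10=0 ⇒ 0

Ȟ^0 = Z/5, Ȟ^1 = 0, Ȟ^2 = 0


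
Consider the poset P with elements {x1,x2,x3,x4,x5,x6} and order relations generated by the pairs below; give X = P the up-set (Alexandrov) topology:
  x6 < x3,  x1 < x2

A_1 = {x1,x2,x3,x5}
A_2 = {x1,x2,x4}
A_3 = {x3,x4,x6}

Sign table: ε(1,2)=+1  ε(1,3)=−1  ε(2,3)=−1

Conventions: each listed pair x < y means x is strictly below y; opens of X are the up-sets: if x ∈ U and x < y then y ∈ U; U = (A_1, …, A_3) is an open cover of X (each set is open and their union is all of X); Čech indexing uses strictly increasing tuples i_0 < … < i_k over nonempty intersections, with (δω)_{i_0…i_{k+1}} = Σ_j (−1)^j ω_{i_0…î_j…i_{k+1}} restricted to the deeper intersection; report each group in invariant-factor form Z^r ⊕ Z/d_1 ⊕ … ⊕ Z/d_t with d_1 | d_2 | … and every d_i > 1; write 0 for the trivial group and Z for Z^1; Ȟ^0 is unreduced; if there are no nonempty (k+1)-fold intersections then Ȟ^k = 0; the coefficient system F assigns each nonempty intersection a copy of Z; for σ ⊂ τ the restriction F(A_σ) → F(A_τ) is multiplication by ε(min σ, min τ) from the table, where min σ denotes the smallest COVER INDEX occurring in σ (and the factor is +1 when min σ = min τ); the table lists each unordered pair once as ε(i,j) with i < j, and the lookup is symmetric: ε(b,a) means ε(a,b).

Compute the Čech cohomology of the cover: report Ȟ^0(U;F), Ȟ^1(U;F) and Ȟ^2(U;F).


nerve of the cover:
  A12={x1,x2} A13={x3} A23={x4}
C dims 3,3; δ0: rk 2, SNF 1^2
Ȟ^0 = (3 − 2) − 0 = 1, so Ȟ^0 ≅ Z
Ȟ^1 = (3 − 0) − 2 = 1, so Ȟ^1 ≅ Z
Ȟ^2 = (0 − 0) − 0 = 0, so Ȟ^2 ≅ 0

Ȟ^0 ≅ Z,  Ȟ^1 ≅ Z,  Ȟ^2 ≅ 0


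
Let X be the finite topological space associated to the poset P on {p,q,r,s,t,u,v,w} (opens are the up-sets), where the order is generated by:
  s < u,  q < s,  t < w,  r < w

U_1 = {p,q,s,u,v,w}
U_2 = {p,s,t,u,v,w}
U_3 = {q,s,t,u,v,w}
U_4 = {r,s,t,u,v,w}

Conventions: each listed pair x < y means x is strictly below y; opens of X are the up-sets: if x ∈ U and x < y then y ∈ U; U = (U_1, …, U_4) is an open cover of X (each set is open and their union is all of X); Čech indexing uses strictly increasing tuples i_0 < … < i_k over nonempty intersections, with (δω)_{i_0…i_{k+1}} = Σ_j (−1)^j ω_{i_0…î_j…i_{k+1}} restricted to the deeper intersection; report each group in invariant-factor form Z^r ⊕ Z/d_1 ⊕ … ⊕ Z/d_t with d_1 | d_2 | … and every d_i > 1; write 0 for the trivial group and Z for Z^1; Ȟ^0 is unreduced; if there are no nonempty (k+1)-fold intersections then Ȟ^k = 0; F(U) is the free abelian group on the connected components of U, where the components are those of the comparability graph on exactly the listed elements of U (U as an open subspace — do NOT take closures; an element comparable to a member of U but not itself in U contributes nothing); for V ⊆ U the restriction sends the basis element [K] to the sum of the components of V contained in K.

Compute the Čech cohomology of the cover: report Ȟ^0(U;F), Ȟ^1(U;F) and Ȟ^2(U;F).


Ȟ^0 ≅ Z^4, Ȟ^1 ≅ 0 and Ȟ^2 ≅ 0

nonempty intersections:
  U12={p,s,u,v,w} U13={q,s,u,v,w} U14={s,u,v,w} U23={s,t,u,v,w} U24={s,t,u,v,w} U34={s,t,u,v,w}
  U123={s,u,v,w} U124={s,u,v,w} U134={s,u,v,w} U234={s,t,u,v,w}
  U1234={s,u,v,w}
components per intersection:
  U1: {p} {q,s,u} {v} {w}
  U2: {p} {s,u} {t,w} {v}
  U3: {q,s,u} {t,w} {v}
  U4: {r,t,w} {s,u} {v}
  U12: {p} {s,u} {v} {w}
  U13: {q,s,u} {v} {w}
  U14: {s,u} {v} {w}
  U23: {s,u} {t,w} {v}
  U24: {s,u} {t,w} {v}
  U34: {s,u} {t,w} {v}
  U123: {s,u} {v} {w}
  U124: {s,u} {v} {w}
  U134: {s,u} {v} {w}
  U234: {s,u} {t,w} {v}
  U1234: {s,u} {v} {w}
C dims 14,19,12,3; δ0: rk 10, SNF 1^10; δ1: rk 9, SNF 1^9; δ2: rk 3, SNF 1^3
Ȟ^0: (14−10)−0=4 ⇒ Z^4
Ȟ^1: (19−9)−10=0 ⇒ 0
Ȟ^2: (12−3)−9=0 ⇒ 0


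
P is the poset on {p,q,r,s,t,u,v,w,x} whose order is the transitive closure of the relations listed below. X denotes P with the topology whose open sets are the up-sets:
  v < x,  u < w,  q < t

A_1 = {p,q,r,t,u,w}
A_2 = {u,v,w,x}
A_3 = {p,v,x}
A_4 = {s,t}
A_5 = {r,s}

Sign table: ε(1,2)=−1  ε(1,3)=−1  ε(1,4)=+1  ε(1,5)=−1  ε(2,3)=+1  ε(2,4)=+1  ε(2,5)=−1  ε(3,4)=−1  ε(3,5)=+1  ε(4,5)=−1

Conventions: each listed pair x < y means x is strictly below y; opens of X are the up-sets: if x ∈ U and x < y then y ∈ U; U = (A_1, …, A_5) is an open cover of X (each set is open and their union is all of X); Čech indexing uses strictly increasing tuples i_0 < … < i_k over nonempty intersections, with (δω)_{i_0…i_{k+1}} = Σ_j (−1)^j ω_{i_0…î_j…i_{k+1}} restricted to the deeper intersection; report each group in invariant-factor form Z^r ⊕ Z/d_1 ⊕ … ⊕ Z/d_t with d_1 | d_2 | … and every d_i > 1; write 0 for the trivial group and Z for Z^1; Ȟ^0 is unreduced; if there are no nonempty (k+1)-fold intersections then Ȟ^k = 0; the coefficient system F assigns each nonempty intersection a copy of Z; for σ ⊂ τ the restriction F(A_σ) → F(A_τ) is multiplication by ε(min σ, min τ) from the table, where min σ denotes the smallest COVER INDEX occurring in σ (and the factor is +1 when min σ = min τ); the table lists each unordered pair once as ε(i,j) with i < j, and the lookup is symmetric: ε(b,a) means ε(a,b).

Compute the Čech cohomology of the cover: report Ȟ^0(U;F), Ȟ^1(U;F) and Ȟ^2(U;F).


Ȟ^0(U;F) ≅ Z; Ȟ^1(U;F) ≅ Z^2; Ȟ^2(U;F) ≅ 0

nerve of the cover:
  A12={u,w} A13={p} A14={t} A15={r} A23={v,x} A45={s}
C dims 5,6; δ0: rk 4, SNF 1^4
Ȟ^0 = (5 − 4) − 0 = 1, so Ȟ^0 ≅ Z
Ȟ^1 = (6 − 0) − 4 = 2, so Ȟ^1 ≅ Z^2
Ȟ^2 = (0 − 0) − 0 = 0, so Ȟ^2 ≅ 0


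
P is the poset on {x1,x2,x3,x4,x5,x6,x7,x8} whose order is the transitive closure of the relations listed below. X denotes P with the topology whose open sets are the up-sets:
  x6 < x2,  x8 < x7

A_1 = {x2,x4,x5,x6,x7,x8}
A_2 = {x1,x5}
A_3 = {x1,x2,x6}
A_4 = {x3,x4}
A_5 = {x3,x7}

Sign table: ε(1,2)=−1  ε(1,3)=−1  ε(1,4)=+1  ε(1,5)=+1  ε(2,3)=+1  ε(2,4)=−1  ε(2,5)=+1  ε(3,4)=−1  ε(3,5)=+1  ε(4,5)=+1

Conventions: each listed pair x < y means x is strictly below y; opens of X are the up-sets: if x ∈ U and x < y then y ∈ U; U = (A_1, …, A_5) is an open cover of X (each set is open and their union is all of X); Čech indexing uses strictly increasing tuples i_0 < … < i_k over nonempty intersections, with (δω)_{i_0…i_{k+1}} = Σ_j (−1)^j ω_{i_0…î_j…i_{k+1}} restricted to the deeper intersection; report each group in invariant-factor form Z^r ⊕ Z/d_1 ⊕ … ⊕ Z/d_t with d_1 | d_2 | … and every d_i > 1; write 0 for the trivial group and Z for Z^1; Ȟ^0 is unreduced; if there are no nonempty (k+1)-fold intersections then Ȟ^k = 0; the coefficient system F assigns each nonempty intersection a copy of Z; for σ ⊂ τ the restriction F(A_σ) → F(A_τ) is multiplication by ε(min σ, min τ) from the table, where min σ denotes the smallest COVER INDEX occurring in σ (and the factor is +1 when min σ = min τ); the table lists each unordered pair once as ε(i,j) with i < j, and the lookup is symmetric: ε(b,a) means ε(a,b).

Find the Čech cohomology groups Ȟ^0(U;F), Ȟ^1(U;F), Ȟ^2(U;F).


Ȟ^0 ≅ Z,  Ȟ^1 ≅ Z^2,  Ȟ^2 ≅ 0

intersection data:
  A12={x5} A13={x2,x6} A14={x4} A15={x7} A23={x1} A45={x3}
C dims 5,6; δ0: rk 4, SNF 1^4
Ȟ^0 = (5 − 4) − 0 = 1, so Ȟ^0 ≅ Z
Ȟ^1 = (6 − 0) − 4 = 2, so Ȟ^1 ≅ Z^2
Ȟ^2 = (0 − 0) − 0 = 0, so Ȟ^2 ≅ 0
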